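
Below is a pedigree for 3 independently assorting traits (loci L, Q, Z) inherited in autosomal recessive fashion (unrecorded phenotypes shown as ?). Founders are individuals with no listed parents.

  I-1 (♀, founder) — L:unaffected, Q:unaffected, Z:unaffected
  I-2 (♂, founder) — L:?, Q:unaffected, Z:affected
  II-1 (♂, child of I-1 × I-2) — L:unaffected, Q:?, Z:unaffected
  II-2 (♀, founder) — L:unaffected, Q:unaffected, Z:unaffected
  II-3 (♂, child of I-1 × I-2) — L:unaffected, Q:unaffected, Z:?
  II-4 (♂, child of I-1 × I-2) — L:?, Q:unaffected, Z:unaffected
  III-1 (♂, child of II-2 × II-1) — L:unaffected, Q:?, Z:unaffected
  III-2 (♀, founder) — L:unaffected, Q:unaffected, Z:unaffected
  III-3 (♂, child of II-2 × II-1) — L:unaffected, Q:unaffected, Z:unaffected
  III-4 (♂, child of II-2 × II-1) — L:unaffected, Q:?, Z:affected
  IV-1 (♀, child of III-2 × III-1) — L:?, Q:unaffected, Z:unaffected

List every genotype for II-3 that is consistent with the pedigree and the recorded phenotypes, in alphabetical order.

II-3 ∈ {LL QQ Zz, LL QQ zz, LL Qq Zz, LL Qq zz, Ll QQ Zz, Ll QQ zz, Ll Qq Zz, Ll Qq zz}

L/I-1 un ·: LL|Ll
L/I-2 ? ·: LL|Ll|ll
L/II-1 un I-1×I-2: LL|Ll
L/II-2 un ·: LL|Ll
L/II-3 un I-1×I-2: LL|Ll
L/II-4 ? I-1×I-2: LL|Ll|ll
L/III-1 un II-2×II-1: LL|Ll
L/III-2 un ·: LL|Ll
L/III-3 un II-2×II-1: LL|Ll
L/III-4 un II-2×II-1: LL|Ll
L/IV-1 ? III-2×III-1: LL|Ll|ll
⇒ L over [I-1,I-2,II-1,II-2,II-3,II-4,III-1,III-2,III-3,III-4,IV-1]: 1613 consistent
Q/I-1 un ·: QQ|Qq
Q/I-2 un ·: QQ|Qq
Q/II-1 ? I-1×I-2: QQ|Qq|qq
Q/II-2 un ·: QQ|Qq
Q/II-3 un I-1×I-2: QQ|Qq
Q/II-4 un I-1×I-2: QQ|Qq
Q/III-1 ? II-2×II-1: QQ|Qq|qq
Q/III-2 un ·: QQ|Qq
Q/III-3 un II-2×II-1: QQ|Qq
Q/III-4 ? II-2×II-1: QQ|Qq|qq
Q/IV-1 un III-2×III-1: QQ|Qq
⇒ Q over [I-1,I-2,II-1,II-2,II-3,II-4,III-1,III-2,III-3,III-4,IV-1]: 1451 consistent
Z/I-1 un ·: ZZ|Zz
Z/I-2 aff ·: zz
Z/II-1 un I-1×I-2: Zz
Z/II-2 un ·: Zz
Z/II-3 ? I-1×I-2: Zz|zz
Z/II-4 un I-1×I-2: Zz
Z/III-1 un II-2×II-1: ZZ|Zz
Z/III-2 un ·: ZZ|Zz
Z/III-3 un II-2×II-1: ZZ|Zz
Z/III-4 aff II-2×II-1: zz
Z/IV-1 un III-2×III-1: ZZ|Zz
⇒ Z over [I-1,I-2,II-1,II-2,II-3,II-4,III-1,III-2,III-3,III-4,IV-1]: 42 consistent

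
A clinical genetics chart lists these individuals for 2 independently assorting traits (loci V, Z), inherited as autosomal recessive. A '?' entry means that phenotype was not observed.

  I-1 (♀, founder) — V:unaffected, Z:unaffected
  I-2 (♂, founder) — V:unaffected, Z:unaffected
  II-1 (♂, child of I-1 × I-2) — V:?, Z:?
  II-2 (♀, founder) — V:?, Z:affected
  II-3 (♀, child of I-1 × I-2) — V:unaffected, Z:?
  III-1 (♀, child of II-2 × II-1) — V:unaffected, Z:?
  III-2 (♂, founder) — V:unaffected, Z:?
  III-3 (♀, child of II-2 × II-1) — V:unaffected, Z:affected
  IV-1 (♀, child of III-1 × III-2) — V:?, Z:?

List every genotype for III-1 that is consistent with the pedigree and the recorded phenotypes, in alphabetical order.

V/I-1 un ·: VV|Vv
V/I-2 un ·: VV|Vv
V/II-1 ? I-1×I-2: VV|Vv|vv
V/II-2 ? ·: VV|Vv|vv
V/II-3 un I-1×I-2: VV|Vv
V/III-1 un II-2×II-1: VV|Vv
V/III-2 un ·: VV|Vv
V/III-3 un II-2×II-1: VV|Vv
V/IV-1 ? III-1×III-2: VV|Vv|vv
⇒ V over [I-1,I-2,II-1,II-2,II-3,III-1,III-2,III-3,IV-1]: 410 consistent
Z/I-1 un ·: ZZ|Zz
Z/I-2 un ·: ZZ|Zz
Z/II-1 ? I-1×I-2: Zz|zz
Z/II-2 aff ·: zz
Z/II-3 ? I-1×I-2: ZZ|Zz|zz
Z/III-1 ? II-2×II-1: Zz|zz
Z/III-2 ? ·: ZZ|Zz|zz
Z/III-3 aff II-2×II-1: zz
Z/IV-1 ? III-1×III-2: ZZ|Zz|zz
⇒ Z over [I-1,I-2,II-1,II-2,II-3,III-1,III-2,III-3,IV-1]: 89 consistent

III-1 ∈ {VV Zz, VV zz, Vv Zz, Vv zz}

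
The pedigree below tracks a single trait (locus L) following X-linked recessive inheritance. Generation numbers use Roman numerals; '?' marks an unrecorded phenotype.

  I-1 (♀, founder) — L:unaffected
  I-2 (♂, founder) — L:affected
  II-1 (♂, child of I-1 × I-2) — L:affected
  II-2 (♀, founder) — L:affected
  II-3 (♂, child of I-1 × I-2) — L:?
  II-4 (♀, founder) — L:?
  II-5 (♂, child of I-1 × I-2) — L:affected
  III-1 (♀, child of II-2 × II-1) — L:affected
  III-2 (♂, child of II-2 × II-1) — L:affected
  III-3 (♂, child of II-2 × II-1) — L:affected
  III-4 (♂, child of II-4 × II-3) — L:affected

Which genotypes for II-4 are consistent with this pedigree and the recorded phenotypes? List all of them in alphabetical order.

II-4 ∈ {X^LX^l, X^lX^l}

L/I-1 un ·: X^LX^l
L/I-2 aff ·: X^lY
L/II-1 aff I-1×I-2: X^lY
L/II-2 aff ·: X^lX^l
L/II-3 ? I-1×I-2: X^LY|X^lY
L/II-4 ? ·: X^LX^l|X^lX^l
L/II-5 aff I-1×I-2: X^lY
L/III-1 aff II-2×II-1: X^lX^l
L/III-2 aff II-2×II-1: X^lY
L/III-3 aff II-2×II-1: X^lY
L/III-4 aff II-4×II-3: X^lY
⇒ L over [I-1,I-2,II-1,II-2,II-3,II-4,II-5,III-1,III-2,III-3,III-4]: 4 consistent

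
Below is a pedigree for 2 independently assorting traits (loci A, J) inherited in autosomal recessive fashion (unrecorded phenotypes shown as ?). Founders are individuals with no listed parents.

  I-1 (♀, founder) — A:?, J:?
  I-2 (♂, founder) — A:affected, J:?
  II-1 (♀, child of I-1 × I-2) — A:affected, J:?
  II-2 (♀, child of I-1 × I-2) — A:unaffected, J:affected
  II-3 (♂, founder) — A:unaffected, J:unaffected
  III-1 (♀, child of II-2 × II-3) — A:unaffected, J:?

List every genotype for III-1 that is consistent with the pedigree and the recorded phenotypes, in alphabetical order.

A/I-1 ? ·: Aa
A/I-2 aff ·: aa
A/II-1 aff I-1×I-2: aa
A/II-2 un I-1×I-2: Aa
A/II-3 un ·: AA|Aa
A/III-1 un II-2×II-3: AA|Aa
⇒ A over [I-1,I-2,II-1,II-2,II-3,III-1]: 4 consistent
J/I-1 ? ·: Jj|jj
J/I-2 ? ·: Jj|jj
J/II-1 ? I-1×I-2: JJ|Jj|jj
J/II-2 aff I-1×I-2: jj
J/II-3 un ·: JJ|Jj
J/III-1 ? II-2×II-3: Jj|jj
⇒ J over [I-1,I-2,II-1,II-2,II-3,III-1]: 24 consistent

III-1 ∈ {AA Jj, AA jj, Aa Jj, Aa jj}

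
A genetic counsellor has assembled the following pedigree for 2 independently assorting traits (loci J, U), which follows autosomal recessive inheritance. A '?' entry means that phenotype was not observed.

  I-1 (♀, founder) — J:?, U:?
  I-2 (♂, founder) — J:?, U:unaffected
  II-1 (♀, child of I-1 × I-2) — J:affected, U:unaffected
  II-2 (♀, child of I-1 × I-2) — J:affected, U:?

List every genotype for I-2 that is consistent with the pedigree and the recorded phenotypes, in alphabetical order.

I-2 ∈ {Jj UU, Jj Uu, jj UU, jj Uu}

J/I-1 ? ·: Jj|jj
J/I-2 ? ·: Jj|jj
J/II-1 aff I-1×I-2: jj
J/II-2 aff I-1×I-2: jj
⇒ J over [I-1,I-2,II-1,II-2]: 4 consistent
U/I-1 ? ·: UU|Uu|uu
U/I-2 un ·: UU|Uu
U/II-1 un I-1×I-2: UU|Uu
U/II-2 ? I-1×I-2: UU|Uu|uu
⇒ U over [I-1,I-2,II-1,II-2]: 18 consistent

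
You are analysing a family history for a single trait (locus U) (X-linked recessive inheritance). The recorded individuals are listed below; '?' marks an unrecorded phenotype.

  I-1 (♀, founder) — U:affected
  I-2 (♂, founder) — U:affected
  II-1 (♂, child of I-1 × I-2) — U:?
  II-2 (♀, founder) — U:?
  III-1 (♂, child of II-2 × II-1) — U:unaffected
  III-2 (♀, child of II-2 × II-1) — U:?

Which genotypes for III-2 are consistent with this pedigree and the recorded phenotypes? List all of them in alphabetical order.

III-2 ∈ {X^UX^u, X^uX^u}

U/I-1 aff ·: X^uX^u
U/I-2 aff ·: X^uY
U/II-1 ? I-1×I-2: X^uY
U/II-2 ? ·: X^UX^U|X^UX^u
U/III-1 un II-2×II-1: X^UY
U/III-2 ? II-2×II-1: X^UX^u|X^uX^u
⇒ U over [I-1,I-2,II-1,II-2,III-1,III-2]: 3 consistent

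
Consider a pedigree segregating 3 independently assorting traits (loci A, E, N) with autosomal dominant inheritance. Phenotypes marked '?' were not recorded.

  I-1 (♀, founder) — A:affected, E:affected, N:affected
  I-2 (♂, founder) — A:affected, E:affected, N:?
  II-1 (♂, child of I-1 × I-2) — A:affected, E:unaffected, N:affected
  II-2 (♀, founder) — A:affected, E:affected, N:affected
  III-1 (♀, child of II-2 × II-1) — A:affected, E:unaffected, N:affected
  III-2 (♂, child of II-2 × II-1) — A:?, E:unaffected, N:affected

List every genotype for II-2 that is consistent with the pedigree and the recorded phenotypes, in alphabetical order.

II-2 ∈ {AA Ee NN, AA Ee Nn, Aa Ee NN, Aa Ee Nn}

A/I-1 aff ·: Aa|AA
A/I-2 aff ·: Aa|AA
A/II-1 aff I-1×I-2: Aa|AA
A/II-2 aff ·: Aa|AA
A/III-1 aff II-2×II-1: Aa|AA
A/III-2 ? II-2×II-1: aa|Aa|AA
⇒ A over [I-1,I-2,II-1,II-2,III-1,III-2]: 50 consistent
E/I-1 aff ·: Ee
E/I-2 aff ·: Ee
E/II-1 un I-1×I-2: ee
E/II-2 aff ·: Ee
E/III-1 un II-2×II-1: ee
E/III-2 un II-2×II-1: ee
⇒ E over [I-1,I-2,II-1,II-2,III-1,III-2]: 1 consistent
N/I-1 aff ·: Nn|NN
N/I-2 ? ·: nn|Nn|NN
N/II-1 aff I-1×I-2: Nn|NN
N/II-2 aff ·: Nn|NN
N/III-1 aff II-2×II-1: Nn|NN
N/III-2 aff II-2×II-1: Nn|NN
⇒ N over [I-1,I-2,II-1,II-2,III-1,III-2]: 60 consistent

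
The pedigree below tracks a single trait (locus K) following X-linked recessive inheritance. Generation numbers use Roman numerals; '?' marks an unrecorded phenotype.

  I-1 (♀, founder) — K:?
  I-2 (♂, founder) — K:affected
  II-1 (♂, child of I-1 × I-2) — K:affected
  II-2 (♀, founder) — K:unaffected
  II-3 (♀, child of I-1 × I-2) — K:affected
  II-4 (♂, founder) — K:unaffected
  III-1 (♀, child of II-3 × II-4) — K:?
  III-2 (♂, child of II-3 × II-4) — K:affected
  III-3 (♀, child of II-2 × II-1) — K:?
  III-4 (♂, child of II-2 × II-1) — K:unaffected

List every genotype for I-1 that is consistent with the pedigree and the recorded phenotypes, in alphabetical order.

K/I-1 ? ·: X^KX^k|X^kX^k
K/I-2 aff ·: X^kY
K/II-1 aff I-1×I-2: X^kY
K/II-2 un ·: X^KX^K|X^KX^k
K/II-3 aff I-1×I-2: X^kX^k
K/II-4 un ·: X^KY
K/III-1 ? II-3×II-4: X^KX^k
K/III-2 aff II-3×II-4: X^kY
K/III-3 ? II-2×II-1: X^KX^k|X^kX^k
K/III-4 un II-2×II-1: X^KY
⇒ K over [I-1,I-2,II-1,II-2,II-3,II-4,III-1,III-2,III-3,III-4]: 6 consistent

I-1 ∈ {X^KX^k, X^kX^k}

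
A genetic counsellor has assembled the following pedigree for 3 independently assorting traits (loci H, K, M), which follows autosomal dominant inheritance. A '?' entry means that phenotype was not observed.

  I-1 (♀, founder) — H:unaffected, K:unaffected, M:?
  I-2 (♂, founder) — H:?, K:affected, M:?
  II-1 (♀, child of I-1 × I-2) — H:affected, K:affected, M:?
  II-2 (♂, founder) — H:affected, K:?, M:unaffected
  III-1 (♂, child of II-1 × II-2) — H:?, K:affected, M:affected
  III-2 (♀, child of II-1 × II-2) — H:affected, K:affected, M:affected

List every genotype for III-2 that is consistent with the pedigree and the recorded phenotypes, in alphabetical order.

III-2 ∈ {HH KK Mm, HH Kk Mm, Hh KK Mm, Hh Kk Mm}

H/I-1 un ·: hh
H/I-2 ? ·: Hh|HH
H/II-1 aff I-1×I-2: Hh
H/II-2 aff ·: Hh|HH
H/III-1 ? II-1×II-2: hh|Hh|HH
H/III-2 aff II-1×II-2: Hh|HH
⇒ H over [I-1,I-2,II-1,II-2,III-1,III-2]: 20 consistent
K/I-1 un ·: kk
K/I-2 aff ·: Kk|KK
K/II-1 aff I-1×I-2: Kk
K/II-2 ? ·: kk|Kk|KK
K/III-1 aff II-1×II-2: Kk|KK
K/III-2 aff II-1×II-2: Kk|KK
⇒ K over [I-1,I-2,II-1,II-2,III-1,III-2]: 18 consistent
M/I-1 ? ·: mm|Mm|MM
M/I-2 ? ·: mm|Mm|MM
M/II-1 ? I-1×I-2: Mm|MM
M/II-2 un ·: mm
M/III-1 aff II-1×II-2: Mm
M/III-2 aff II-1×II-2: Mm
⇒ M over [I-1,I-2,II-1,II-2,III-1,III-2]: 11 consistent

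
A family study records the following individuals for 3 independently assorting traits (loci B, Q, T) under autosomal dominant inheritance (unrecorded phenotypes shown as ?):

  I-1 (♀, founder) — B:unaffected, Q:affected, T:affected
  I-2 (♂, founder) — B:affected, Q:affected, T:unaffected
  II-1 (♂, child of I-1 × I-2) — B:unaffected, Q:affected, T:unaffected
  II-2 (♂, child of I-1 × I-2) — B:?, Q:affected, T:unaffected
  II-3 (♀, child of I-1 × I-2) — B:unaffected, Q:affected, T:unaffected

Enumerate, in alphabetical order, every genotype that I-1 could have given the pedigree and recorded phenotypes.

B/I-1 un ·: bb
B/I-2 aff ·: Bb
B/II-1 un I-1×I-2: bb
B/II-2 ? I-1×I-2: bb|Bb
B/II-3 un I-1×I-2: bb
⇒ B over [I-1,I-2,II-1,II-2,II-3]: 2 consistent
Q/I-1 aff ·: Qq|QQ
Q/I-2 aff ·: Qq|QQ
Q/II-1 aff I-1×I-2: Qq|QQ
Q/II-2 aff I-1×I-2: Qq|QQ
Q/II-3 aff I-1×I-2: Qq|QQ
⇒ Q over [I-1,I-2,II-1,II-2,II-3]: 25 consistent
T/I-1 aff ·: Tt
T/I-2 un ·: tt
T/II-1 un I-1×I-2: tt
T/II-2 un I-1×I-2: tt
T/II-3 un I-1×I-2: tt
⇒ T over [I-1,I-2,II-1,II-2,II-3]: 1 consistent

I-1 ∈ {bb QQ Tt, bb Qq Tt}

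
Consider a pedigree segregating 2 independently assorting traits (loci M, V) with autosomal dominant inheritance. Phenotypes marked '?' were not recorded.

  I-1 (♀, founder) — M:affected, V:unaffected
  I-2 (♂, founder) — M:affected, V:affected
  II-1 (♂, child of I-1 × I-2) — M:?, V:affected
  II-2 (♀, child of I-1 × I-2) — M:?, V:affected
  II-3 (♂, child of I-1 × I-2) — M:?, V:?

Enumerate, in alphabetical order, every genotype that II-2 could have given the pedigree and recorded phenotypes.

II-2 ∈ {MM Vv, Mm Vv, mm Vv}

M/I-1 aff ·: Mm|MM
M/I-2 aff ·: Mm|MM
M/II-1 ? I-1×I-2: mm|Mm|MM
M/II-2 ? I-1×I-2: mm|Mm|MM
M/II-3 ? I-1×I-2: mm|Mm|MM
⇒ M over [I-1,I-2,II-1,II-2,II-3]: 44 consistent
V/I-1 un ·: vv
V/I-2 aff ·: Vv|VV
V/II-1 aff I-1×I-2: Vv
V/II-2 aff I-1×I-2: Vv
V/II-3 ? I-1×I-2: vv|Vv
⇒ V over [I-1,I-2,II-1,II-2,II-3]: 3 consistent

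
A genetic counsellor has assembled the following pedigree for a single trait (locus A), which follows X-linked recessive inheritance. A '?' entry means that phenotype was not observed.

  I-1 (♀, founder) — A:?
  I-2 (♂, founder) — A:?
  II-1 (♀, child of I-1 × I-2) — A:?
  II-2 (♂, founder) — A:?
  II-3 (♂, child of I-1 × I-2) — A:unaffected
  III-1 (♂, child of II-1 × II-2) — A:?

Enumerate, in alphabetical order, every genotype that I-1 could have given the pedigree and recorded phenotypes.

I-1 ∈ {X^AX^A, X^AX^a}

A/I-1 ? ·: X^AX^A|X^AX^a
A/I-2 ? ·: X^AY|X^aY
A/II-1 ? I-1×I-2: X^AX^A|X^AX^a|X^aX^a
A/II-2 ? ·: X^AY|X^aY
A/II-3 un I-1×I-2: X^AY
A/III-1 ? II-1×II-2: X^AY|X^aY
⇒ A over [I-1,I-2,II-1,II-2,II-3,III-1]: 18 consistent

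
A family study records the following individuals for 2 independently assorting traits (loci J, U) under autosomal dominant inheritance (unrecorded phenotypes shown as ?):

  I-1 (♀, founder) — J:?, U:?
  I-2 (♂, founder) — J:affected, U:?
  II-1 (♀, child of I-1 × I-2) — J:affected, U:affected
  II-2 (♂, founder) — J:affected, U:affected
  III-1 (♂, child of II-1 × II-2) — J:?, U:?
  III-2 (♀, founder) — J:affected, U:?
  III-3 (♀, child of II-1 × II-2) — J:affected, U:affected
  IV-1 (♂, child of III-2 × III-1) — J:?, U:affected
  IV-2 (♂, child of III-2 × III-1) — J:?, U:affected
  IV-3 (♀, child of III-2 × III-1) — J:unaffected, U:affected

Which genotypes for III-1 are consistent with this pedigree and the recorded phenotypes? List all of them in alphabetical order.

III-1 ∈ {Jj UU, Jj Uu, Jj uu, jj UU, jj Uu, jj uu}

J/I-1 ? ·: jj|Jj|JJ
J/I-2 aff ·: Jj|JJ
J/II-1 aff I-1×I-2: Jj|JJ
J/II-2 aff ·: Jj|JJ
J/III-1 ? II-1×II-2: jj|Jj
J/III-2 aff ·: Jj
J/III-3 aff II-1×II-2: Jj|JJ
J/IV-1 ? III-2×III-1: jj|Jj|JJ
J/IV-2 ? III-2×III-1: jj|Jj|JJ
J/IV-3 un III-2×III-1: jj
⇒ J over [I-1,I-2,II-1,II-2,III-1,III-2,III-3,IV-1,IV-2,IV-3]: 292 consistent
U/I-1 ? ·: uu|Uu|UU
U/I-2 ? ·: uu|Uu|UU
U/II-1 aff I-1×I-2: Uu|UU
U/II-2 aff ·: Uu|UU
U/III-1 ? II-1×II-2: uu|Uu|UU
U/III-2 ? ·: uu|Uu|UU
U/III-3 aff II-1×II-2: Uu|UU
U/IV-1 aff III-2×III-1: Uu|UU
U/IV-2 aff III-2×III-1: Uu|UU
U/IV-3 aff III-2×III-1: Uu|UU
⇒ U over [I-1,I-2,II-1,II-2,III-1,III-2,III-3,IV-1,IV-2,IV-3]: 1040 consistent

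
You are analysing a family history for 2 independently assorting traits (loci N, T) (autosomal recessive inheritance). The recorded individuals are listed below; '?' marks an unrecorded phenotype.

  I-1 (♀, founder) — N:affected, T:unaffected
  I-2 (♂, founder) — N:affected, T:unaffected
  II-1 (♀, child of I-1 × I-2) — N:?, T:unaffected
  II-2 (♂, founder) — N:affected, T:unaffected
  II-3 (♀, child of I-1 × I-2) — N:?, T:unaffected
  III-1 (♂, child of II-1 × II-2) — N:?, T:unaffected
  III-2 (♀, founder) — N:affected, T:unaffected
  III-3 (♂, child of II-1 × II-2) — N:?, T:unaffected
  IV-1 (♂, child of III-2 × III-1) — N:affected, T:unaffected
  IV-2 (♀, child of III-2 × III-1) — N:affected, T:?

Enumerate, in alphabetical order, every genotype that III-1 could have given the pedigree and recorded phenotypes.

N/I-1 aff ·: nn
N/I-2 aff ·: nn
N/II-1 ? I-1×I-2: nn
N/II-2 aff ·: nn
N/II-3 ? I-1×I-2: nn
N/III-1 ? II-1×II-2: nn
N/III-2 aff ·: nn
N/III-3 ? II-1×II-2: nn
N/IV-1 aff III-2×III-1: nn
N/IV-2 aff III-2×III-1: nn
⇒ N over [I-1,I-2,II-1,II-2,II-3,III-1,III-2,III-3,IV-1,IV-2]: 1 consistent
T/I-1 un ·: TT|Tt
T/I-2 un ·: TT|Tt
T/II-1 un I-1×I-2: TT|Tt
T/II-2 un ·: TT|Tt
T/II-3 un I-1×I-2: TT|Tt
T/III-1 un II-1×II-2: TT|Tt
T/III-2 un ·: TT|Tt
T/III-3 un II-1×II-2: TT|Tt
T/IV-1 un III-2×III-1: TT|Tt
T/IV-2 ? III-2×III-1: TT|Tt|tt
⇒ T over [I-1,I-2,II-1,II-2,II-3,III-1,III-2,III-3,IV-1,IV-2]: 605 consistent

III-1 ∈ {nn TT, nn Tt}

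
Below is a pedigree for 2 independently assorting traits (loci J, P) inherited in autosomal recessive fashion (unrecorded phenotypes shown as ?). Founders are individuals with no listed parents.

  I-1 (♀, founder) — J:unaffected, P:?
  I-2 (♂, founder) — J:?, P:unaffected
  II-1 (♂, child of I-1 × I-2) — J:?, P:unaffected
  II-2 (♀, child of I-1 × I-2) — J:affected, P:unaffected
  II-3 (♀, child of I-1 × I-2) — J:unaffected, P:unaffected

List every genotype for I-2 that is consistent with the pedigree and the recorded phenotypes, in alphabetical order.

I-2 ∈ {Jj PP, Jj Pp, jj PP, jj Pp}

J/I-1 un ·: Jj
J/I-2 ? ·: Jj|jj
J/II-1 ? I-1×I-2: JJ|Jj|jj
J/II-2 aff I-1×I-2: jj
J/II-3 un I-1×I-2: JJ|Jj
⇒ J over [I-1,I-2,II-1,II-2,II-3]: 8 consistent
P/I-1 ? ·: PP|Pp|pp
P/I-2 un ·: PP|Pp
P/II-1 un I-1×I-2: PP|Pp
P/II-2 un I-1×I-2: PP|Pp
P/II-3 un I-1×I-2: PP|Pp
⇒ P over [I-1,I-2,II-1,II-2,II-3]: 27 consistent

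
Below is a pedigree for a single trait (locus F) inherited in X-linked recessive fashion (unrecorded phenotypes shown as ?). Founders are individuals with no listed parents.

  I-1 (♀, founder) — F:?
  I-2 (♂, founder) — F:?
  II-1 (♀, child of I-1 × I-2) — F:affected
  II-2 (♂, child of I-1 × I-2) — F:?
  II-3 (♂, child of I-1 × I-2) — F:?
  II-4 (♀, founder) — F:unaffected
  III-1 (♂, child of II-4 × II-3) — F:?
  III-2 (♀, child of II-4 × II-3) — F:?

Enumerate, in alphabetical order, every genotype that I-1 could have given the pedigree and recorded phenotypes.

F/I-1 ? ·: X^FX^f|X^fX^f
F/I-2 ? ·: X^fY
F/II-1 aff I-1×I-2: X^fX^f
F/II-2 ? I-1×I-2: X^FY|X^fY
F/II-3 ? I-1×I-2: X^FY|X^fY
F/II-4 un ·: X^FX^F|X^FX^f
F/III-1 ? II-4×II-3: X^FY|X^fY
F/III-2 ? II-4×II-3: X^FX^F|X^FX^f|X^fX^f
⇒ F over [I-1,I-2,II-1,II-2,II-3,II-4,III-1,III-2]: 25 consistent

I-1 ∈ {X^FX^f, X^fX^f}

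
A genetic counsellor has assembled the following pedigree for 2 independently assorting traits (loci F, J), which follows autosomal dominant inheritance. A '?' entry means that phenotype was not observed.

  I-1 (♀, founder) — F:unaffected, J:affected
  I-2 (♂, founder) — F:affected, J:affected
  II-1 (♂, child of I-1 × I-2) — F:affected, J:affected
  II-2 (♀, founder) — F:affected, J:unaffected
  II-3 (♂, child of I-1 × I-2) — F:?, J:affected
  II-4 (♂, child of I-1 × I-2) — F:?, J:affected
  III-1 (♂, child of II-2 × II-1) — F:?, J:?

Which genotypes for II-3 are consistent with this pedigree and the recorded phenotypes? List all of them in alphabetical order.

F/I-1 un ·: ff
F/I-2 aff ·: Ff|FF
F/II-1 aff I-1×I-2: Ff
F/II-2 aff ·: Ff|FF
F/II-3 ? I-1×I-2: ff|Ff
F/II-4 ? I-1×I-2: ff|Ff
F/III-1 ? II-2×II-1: ff|Ff|FF
⇒ F over [I-1,I-2,II-1,II-2,II-3,II-4,III-1]: 25 consistent
J/I-1 aff ·: Jj|JJ
J/I-2 aff ·: Jj|JJ
J/II-1 aff I-1×I-2: Jj|JJ
J/II-2 un ·: jj
J/II-3 aff I-1×I-2: Jj|JJ
J/II-4 aff I-1×I-2: Jj|JJ
J/III-1 ? II-2×II-1: jj|Jj
⇒ J over [I-1,I-2,II-1,II-2,II-3,II-4,III-1]: 37 consistent

II-3 ∈ {Ff JJ, Ff Jj, ff JJ, ff Jj}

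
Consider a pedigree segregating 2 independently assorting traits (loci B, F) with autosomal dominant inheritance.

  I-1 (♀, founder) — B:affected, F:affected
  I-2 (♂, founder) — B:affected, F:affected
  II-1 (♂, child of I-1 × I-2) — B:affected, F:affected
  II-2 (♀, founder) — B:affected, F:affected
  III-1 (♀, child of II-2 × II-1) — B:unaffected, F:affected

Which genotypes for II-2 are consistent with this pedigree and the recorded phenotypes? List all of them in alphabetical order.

II-2 ∈ {Bb FF, Bb Ff}

B/I-1 aff ·: Bb|BB
B/I-2 aff ·: Bb|BB
B/II-1 aff I-1×I-2: Bb
B/II-2 aff ·: Bb
B/III-1 un II-2×II-1: bb
⇒ B over [I-1,I-2,II-1,II-2,III-1]: 3 consistent
F/I-1 aff ·: Ff|FF
F/I-2 aff ·: Ff|FF
F/II-1 aff I-1×I-2: Ff|FF
F/II-2 aff ·: Ff|FF
F/III-1 aff II-2×II-1: Ff|FF
⇒ F over [I-1,I-2,II-1,II-2,III-1]: 24 consistent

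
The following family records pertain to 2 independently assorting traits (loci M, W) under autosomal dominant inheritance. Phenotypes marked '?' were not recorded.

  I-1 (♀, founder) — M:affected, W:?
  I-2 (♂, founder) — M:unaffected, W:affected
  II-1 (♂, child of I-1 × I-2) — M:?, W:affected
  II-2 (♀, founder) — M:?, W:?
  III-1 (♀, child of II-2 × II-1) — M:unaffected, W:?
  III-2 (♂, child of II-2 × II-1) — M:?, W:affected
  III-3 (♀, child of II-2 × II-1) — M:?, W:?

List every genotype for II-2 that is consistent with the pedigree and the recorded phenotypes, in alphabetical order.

II-2 ∈ {Mm WW, Mm Ww, Mm ww, mm WW, mm Ww, mm ww}

M/I-1 aff ·: Mm|MM
M/I-2 un ·: mm
M/II-1 ? I-1×I-2: mm|Mm
M/II-2 ? ·: mm|Mm
M/III-1 un II-2×II-1: mm
M/III-2 ? II-2×II-1: mm|Mm|MM
M/III-3 ? II-2×II-1: mm|Mm|MM
⇒ M over [I-1,I-2,II-1,II-2,III-1,III-2,III-3]: 31 consistent
W/I-1 ? ·: ww|Ww|WW
W/I-2 aff ·: Ww|WW
W/II-1 aff I-1×I-2: Ww|WW
W/II-2 ? ·: ww|Ww|WW
W/III-1 ? II-2×II-1: ww|Ww|WW
W/III-2 aff II-2×II-1: Ww|WW
W/III-3 ? II-2×II-1: ww|Ww|WW
⇒ W over [I-1,I-2,II-1,II-2,III-1,III-2,III-3]: 190 consistent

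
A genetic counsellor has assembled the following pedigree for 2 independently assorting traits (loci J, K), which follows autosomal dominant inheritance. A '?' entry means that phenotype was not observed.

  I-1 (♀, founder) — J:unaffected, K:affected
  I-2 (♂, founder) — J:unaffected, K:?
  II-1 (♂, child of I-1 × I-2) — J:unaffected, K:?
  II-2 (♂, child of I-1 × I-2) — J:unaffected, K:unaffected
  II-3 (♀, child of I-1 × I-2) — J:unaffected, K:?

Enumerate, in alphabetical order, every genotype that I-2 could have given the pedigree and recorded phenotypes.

I-2 ∈ {jj Kk, jj kk}

J/I-1 un ·: jj
J/I-2 un ·: jj
J/II-1 un I-1×I-2: jj
J/II-2 un I-1×I-2: jj
J/II-3 un I-1×I-2: jj
⇒ J over [I-1,I-2,II-1,II-2,II-3]: 1 consistent
K/I-1 aff ·: Kk
K/I-2 ? ·: kk|Kk
K/II-1 ? I-1×I-2: kk|Kk|KK
K/II-2 un I-1×I-2: kk
K/II-3 ? I-1×I-2: kk|Kk|KK
⇒ K over [I-1,I-2,II-1,II-2,II-3]: 13 consistent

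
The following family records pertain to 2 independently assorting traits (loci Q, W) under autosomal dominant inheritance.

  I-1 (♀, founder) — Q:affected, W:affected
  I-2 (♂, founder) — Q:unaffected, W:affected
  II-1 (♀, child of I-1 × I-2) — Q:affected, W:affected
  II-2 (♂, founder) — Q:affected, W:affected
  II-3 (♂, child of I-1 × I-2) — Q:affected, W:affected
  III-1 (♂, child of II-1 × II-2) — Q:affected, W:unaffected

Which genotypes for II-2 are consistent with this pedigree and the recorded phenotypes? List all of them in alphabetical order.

Q/I-1 aff ·: Qq|QQ
Q/I-2 un ·: qq
Q/II-1 aff I-1×I-2: Qq
Q/II-2 aff ·: Qq|QQ
Q/II-3 aff I-1×I-2: Qq
Q/III-1 aff II-1×II-2: Qq|QQ
⇒ Q over [I-1,I-2,II-1,II-2,II-3,III-1]: 8 consistent
W/I-1 aff ·: Ww|WW
W/I-2 aff ·: Ww|WW
W/II-1 aff I-1×I-2: Ww
W/II-2 aff ·: Ww
W/II-3 aff I-1×I-2: Ww|WW
W/III-1 un II-1×II-2: ww
⇒ W over [I-1,I-2,II-1,II-2,II-3,III-1]: 6 consistent

II-2 ∈ {QQ Ww, Qq Ww}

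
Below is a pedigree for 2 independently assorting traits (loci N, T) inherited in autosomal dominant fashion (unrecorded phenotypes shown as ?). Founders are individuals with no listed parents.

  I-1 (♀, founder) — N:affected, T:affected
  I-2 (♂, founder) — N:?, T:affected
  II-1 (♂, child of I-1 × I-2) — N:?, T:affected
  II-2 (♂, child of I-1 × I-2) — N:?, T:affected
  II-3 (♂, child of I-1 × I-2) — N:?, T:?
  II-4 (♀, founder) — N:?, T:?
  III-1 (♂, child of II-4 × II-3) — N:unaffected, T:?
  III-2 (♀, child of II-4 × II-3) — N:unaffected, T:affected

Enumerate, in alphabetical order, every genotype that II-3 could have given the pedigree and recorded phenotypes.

II-3 ∈ {Nn TT, Nn Tt, Nn tt, nn TT, nn Tt, nn tt}

N/I-1 aff ·: Nn|NN
N/I-2 ? ·: nn|Nn|NN
N/II-1 ? I-1×I-2: nn|Nn|NN
N/II-2 ? I-1×I-2: nn|Nn|NN
N/II-3 ? I-1×I-2: nn|Nn
N/II-4 ? ·: nn|Nn
N/III-1 un II-4×II-3: nn
N/III-2 un II-4×II-3: nn
⇒ N over [I-1,I-2,II-1,II-2,II-3,II-4,III-1,III-2]: 70 consistent
T/I-1 aff ·: Tt|TT
T/I-2 aff ·: Tt|TT
T/II-1 aff I-1×I-2: Tt|TT
T/II-2 aff I-1×I-2: Tt|TT
T/II-3 ? I-1×I-2: tt|Tt|TT
T/II-4 ? ·: tt|Tt|TT
T/III-1 ? II-4×II-3: tt|Tt|TT
T/III-2 aff II-4×II-3: Tt|TT
⇒ T over [I-1,I-2,II-1,II-2,II-3,II-4,III-1,III-2]: 234 consistent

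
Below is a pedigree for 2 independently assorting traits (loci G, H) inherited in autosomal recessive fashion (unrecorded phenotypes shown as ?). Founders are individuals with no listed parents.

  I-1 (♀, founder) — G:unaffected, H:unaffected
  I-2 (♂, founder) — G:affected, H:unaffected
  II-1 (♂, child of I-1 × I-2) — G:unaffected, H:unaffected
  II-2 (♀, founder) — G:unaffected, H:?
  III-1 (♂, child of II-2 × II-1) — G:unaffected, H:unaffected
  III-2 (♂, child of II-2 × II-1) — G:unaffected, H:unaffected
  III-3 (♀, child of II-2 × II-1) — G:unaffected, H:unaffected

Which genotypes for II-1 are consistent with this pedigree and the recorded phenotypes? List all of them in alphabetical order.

II-1 ∈ {Gg HH, Gg Hh}

G/I-1 un ·: GG|Gg
G/I-2 aff ·: gg
G/II-1 un I-1×I-2: Gg
G/II-2 un ·: GG|Gg
G/III-1 un II-2×II-1: GG|Gg
G/III-2 un II-2×II-1: GG|Gg
G/III-3 un II-2×II-1: GG|Gg
⇒ G over [I-1,I-2,II-1,II-2,III-1,III-2,III-3]: 32 consistent
H/I-1 un ·: HH|Hh
H/I-2 un ·: HH|Hh
H/II-1 un I-1×I-2: HH|Hh
H/II-2 ? ·: HH|Hh|hh
H/III-1 un II-2×II-1: HH|Hh
H/III-2 un II-2×II-1: HH|Hh
H/III-3 un II-2×II-1: HH|Hh
⇒ H over [I-1,I-2,II-1,II-2,III-1,III-2,III-3]: 91 consistent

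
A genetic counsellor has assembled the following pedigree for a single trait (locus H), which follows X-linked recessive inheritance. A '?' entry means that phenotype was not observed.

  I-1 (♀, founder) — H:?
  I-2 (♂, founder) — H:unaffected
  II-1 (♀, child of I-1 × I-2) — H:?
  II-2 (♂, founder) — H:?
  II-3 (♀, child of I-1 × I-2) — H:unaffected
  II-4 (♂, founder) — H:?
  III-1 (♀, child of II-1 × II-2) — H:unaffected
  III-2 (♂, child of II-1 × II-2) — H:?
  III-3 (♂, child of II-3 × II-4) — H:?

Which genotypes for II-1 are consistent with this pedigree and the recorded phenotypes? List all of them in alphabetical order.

H/I-1 ? ·: X^HX^H|X^HX^h|X^hX^h
H/I-2 un ·: X^HY
H/II-1 ? I-1×I-2: X^HX^H|X^HX^h
H/II-2 ? ·: X^HY|X^hY
H/II-3 un I-1×I-2: X^HX^H|X^HX^h
H/II-4 ? ·: X^HY|X^hY
H/III-1 un II-1×II-2: X^HX^H|X^HX^h
H/III-2 ? II-1×II-2: X^HY|X^hY
H/III-3 ? II-3×II-4: X^HY|X^hY
⇒ H over [I-1,I-2,II-1,II-2,II-3,II-4,III-1,III-2,III-3]: 76 consistent

II-1 ∈ {X^HX^H, X^HX^h}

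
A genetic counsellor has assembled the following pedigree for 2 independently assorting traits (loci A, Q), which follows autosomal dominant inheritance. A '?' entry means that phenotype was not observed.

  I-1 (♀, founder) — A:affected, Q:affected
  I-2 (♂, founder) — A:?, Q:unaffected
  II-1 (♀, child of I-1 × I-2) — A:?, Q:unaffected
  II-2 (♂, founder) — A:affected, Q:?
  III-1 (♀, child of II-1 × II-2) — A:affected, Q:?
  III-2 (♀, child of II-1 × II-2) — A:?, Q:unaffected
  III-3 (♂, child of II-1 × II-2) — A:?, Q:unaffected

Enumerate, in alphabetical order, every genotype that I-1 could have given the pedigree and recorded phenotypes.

A/I-1 aff ·: Aa|AA
A/I-2 ? ·: aa|Aa|AA
A/II-1 ? I-1×I-2: aa|Aa|AA
A/II-2 aff ·: Aa|AA
A/III-1 aff II-1×II-2: Aa|AA
A/III-2 ? II-1×II-2: aa|Aa|AA
A/III-3 ? II-1×II-2: aa|Aa|AA
⇒ A over [I-1,I-2,II-1,II-2,III-1,III-2,III-3]: 176 consistent
Q/I-1 aff ·: Qq
Q/I-2 un ·: qq
Q/II-1 un I-1×I-2: qq
Q/II-2 ? ·: qq|Qq
Q/III-1 ? II-1×II-2: qq|Qq
Q/III-2 un II-1×II-2: qq
Q/III-3 un II-1×II-2: qq
⇒ Q over [I-1,I-2,II-1,II-2,III-1,III-2,III-3]: 3 consistent

I-1 ∈ {AA Qq, Aa Qq}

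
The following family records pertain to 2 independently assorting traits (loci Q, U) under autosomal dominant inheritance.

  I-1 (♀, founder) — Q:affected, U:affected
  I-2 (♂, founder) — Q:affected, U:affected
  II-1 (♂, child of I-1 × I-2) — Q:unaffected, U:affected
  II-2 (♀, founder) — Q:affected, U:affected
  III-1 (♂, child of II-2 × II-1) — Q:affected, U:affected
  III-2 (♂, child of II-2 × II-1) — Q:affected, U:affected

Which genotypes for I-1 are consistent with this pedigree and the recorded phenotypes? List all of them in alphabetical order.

Q/I-1 aff ·: Qq
Q/I-2 aff ·: Qq
Q/II-1 un I-1×I-2: qq
Q/II-2 aff ·: Qq|QQ
Q/III-1 aff II-2×II-1: Qq
Q/III-2 aff II-2×II-1: Qq
⇒ Q over [I-1,I-2,II-1,II-2,III-1,III-2]: 2 consistent
U/I-1 aff ·: Uu|UU
U/I-2 aff ·: Uu|UU
U/II-1 aff I-1×I-2: Uu|UU
U/II-2 aff ·: Uu|UU
U/III-1 aff II-2×II-1: Uu|UU
U/III-2 aff II-2×II-1: Uu|UU
⇒ U over [I-1,I-2,II-1,II-2,III-1,III-2]: 44 consistent

I-1 ∈ {Qq UU, Qq Uu}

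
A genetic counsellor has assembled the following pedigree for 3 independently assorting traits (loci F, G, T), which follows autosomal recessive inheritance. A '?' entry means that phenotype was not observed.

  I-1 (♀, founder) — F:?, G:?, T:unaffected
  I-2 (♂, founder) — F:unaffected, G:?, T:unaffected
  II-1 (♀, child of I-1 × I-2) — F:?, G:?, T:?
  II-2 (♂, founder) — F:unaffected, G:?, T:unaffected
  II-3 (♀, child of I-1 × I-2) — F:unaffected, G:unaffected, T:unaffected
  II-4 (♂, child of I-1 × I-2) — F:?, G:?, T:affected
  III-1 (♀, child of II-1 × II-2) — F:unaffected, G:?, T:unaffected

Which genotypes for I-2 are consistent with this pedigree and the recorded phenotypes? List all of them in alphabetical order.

I-2 ∈ {FF GG Tt, FF Gg Tt, FF gg Tt, Ff GG Tt, Ff Gg Tt, Ff gg Tt}

F/I-1 ? ·: FF|Ff|ff
F/I-2 un ·: FF|Ff
F/II-1 ? I-1×I-2: FF|Ff|ff
F/II-2 un ·: FF|Ff
F/II-3 un I-1×I-2: FF|Ff
F/II-4 ? I-1×I-2: FF|Ff|ff
F/III-1 un II-1×II-2: FF|Ff
⇒ F over [I-1,I-2,II-1,II-2,II-3,II-4,III-1]: 129 consistent
G/I-1 ? ·: GG|Gg|gg
G/I-2 ? ·: GG|Gg|gg
G/II-1 ? I-1×I-2: GG|Gg|gg
G/II-2 ? ·: GG|Gg|gg
G/II-3 un I-1×I-2: GG|Gg
G/II-4 ? I-1×I-2: GG|Gg|gg
G/III-1 ? II-1×II-2: GG|Gg|gg
⇒ G over [I-1,I-2,II-1,II-2,II-3,II-4,III-1]: 240 consistent
T/I-1 un ·: Tt
T/I-2 un ·: Tt
T/II-1 ? I-1×I-2: TT|Tt|tt
T/II-2 un ·: TT|Tt
T/II-3 un I-1×I-2: TT|Tt
T/II-4 aff I-1×I-2: tt
T/III-1 un II-1×II-2: TT|Tt
⇒ T over [I-1,I-2,II-1,II-2,II-3,II-4,III-1]: 18 consistent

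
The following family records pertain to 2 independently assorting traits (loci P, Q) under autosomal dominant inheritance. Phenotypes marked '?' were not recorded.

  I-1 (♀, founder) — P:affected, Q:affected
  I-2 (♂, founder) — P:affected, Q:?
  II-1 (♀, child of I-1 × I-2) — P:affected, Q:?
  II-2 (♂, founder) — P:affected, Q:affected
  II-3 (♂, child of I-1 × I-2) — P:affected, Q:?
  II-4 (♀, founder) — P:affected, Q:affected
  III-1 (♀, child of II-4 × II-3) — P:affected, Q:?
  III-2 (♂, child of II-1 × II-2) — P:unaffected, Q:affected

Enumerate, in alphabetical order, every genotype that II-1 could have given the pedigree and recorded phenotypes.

II-1 ∈ {Pp QQ, Pp Qq, Pp qq}

P/I-1 aff ·: Pp|PP
P/I-2 aff ·: Pp|PP
P/II-1 aff I-1×I-2: Pp
P/II-2 aff ·: Pp
P/II-3 aff I-1×I-2: Pp|PP
P/II-4 aff ·: Pp|PP
P/III-1 aff II-4×II-3: Pp|PP
P/III-2 un II-1×II-2: pp
⇒ P over [I-1,I-2,II-1,II-2,II-3,II-4,III-1,III-2]: 21 consistent
Q/I-1 aff ·: Qq|QQ
Q/I-2 ? ·: qq|Qq|QQ
Q/II-1 ? I-1×I-2: qq|Qq|QQ
Q/II-2 aff ·: Qq|QQ
Q/II-3 ? I-1×I-2: qq|Qq|QQ
Q/II-4 aff ·: Qq|QQ
Q/III-1 ? II-4×II-3: qq|Qq|QQ
Q/III-2 aff II-1×II-2: Qq|QQ
⇒ Q over [I-1,I-2,II-1,II-2,II-3,II-4,III-1,III-2]: 288 consistent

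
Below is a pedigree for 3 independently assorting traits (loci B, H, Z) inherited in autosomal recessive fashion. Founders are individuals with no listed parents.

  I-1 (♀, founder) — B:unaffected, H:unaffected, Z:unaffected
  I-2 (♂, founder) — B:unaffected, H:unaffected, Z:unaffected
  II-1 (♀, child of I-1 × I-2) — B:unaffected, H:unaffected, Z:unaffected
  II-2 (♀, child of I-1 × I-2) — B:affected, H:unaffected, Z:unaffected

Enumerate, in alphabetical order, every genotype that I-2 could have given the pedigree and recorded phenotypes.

B/I-1 un ·: Bb
B/I-2 un ·: Bb
B/II-1 un I-1×I-2: BB|Bb
B/II-2 aff I-1×I-2: bb
⇒ B over [I-1,I-2,II-1,II-2]: 2 consistent
H/I-1 un ·: HH|Hh
H/I-2 un ·: HH|Hh
H/II-1 un I-1×I-2: HH|Hh
H/II-2 un I-1×I-2: HH|Hh
⇒ H over [I-1,I-2,II-1,II-2]: 13 consistent
Z/I-1 un ·: ZZ|Zz
Z/I-2 un ·: ZZ|Zz
Z/II-1 un I-1×I-2: ZZ|Zz
Z/II-2 un I-1×I-2: ZZ|Zz
⇒ Z over [I-1,I-2,II-1,II-2]: 13 consistent

I-2 ∈ {Bb HH ZZ, Bb HH Zz, Bb Hh ZZ, Bb Hh Zz}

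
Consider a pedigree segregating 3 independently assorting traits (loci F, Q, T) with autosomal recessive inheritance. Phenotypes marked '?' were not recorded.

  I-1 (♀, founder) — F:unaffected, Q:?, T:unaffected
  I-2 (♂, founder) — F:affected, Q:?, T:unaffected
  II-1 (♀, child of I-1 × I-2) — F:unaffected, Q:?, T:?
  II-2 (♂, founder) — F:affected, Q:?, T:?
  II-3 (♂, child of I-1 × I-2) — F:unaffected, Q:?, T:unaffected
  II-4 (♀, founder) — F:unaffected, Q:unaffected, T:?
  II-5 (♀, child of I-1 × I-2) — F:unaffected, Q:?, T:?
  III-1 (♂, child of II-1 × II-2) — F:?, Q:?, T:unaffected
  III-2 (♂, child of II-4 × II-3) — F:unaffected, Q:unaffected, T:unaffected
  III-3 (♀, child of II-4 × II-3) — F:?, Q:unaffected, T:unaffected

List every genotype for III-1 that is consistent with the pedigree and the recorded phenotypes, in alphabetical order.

III-1 ∈ {Ff QQ TT, Ff QQ Tt, Ff Qq TT, Ff Qq Tt, Ff qq TT, Ff qq Tt, ff QQ TT, ff QQ Tt, ff Qq TT, ff Qq Tt, ff qq TT, ff qq Tt}

F/I-1 un ·: FF|Ff
F/I-2 aff ·: ff
F/II-1 un I-1×I-2: Ff
F/II-2 aff ·: ff
F/II-3 un I-1×I-2: Ff
F/II-4 un ·: FF|Ff
F/II-5 un I-1×I-2: Ff
F/III-1 ? II-1×II-2: Ff|ff
F/III-2 un II-4×II-3: FF|Ff
F/III-3 ? II-4×II-3: FF|Ff|ff
⇒ F over [I-1,I-2,II-1,II-2,II-3,II-4,II-5,III-1,III-2,III-3]: 40 consistent
Q/I-1 ? ·: QQ|Qq|qq
Q/I-2 ? ·: QQ|Qq|qq
Q/II-1 ? I-1×I-2: QQ|Qq|qq
Q/II-2 ? ·: QQ|Qq|qq
Q/II-3 ? I-1×I-2: QQ|Qq|qq
Q/II-4 un ·: QQ|Qq
Q/II-5 ? I-1×I-2: QQ|Qq|qq
Q/III-1 ? II-1×II-2: QQ|Qq|qq
Q/III-2 un II-4×II-3: QQ|Qq
Q/III-3 un II-4×II-3: QQ|Qq
⇒ Q over [I-1,I-2,II-1,II-2,II-3,II-4,II-5,III-1,III-2,III-3]: 1827 consistent
T/I-1 un ·: TT|Tt
T/I-2 un ·: TT|Tt
T/II-1 ? I-1×I-2: TT|Tt|tt
T/II-2 ? ·: TT|Tt|tt
T/II-3 un I-1×I-2: TT|Tt
T/II-4 ? ·: TT|Tt|tt
T/II-5 ? I-1×I-2: TT|Tt|tt
T/III-1 un II-1×II-2: TT|Tt
T/III-2 un II-4×II-3: TT|Tt
T/III-3 un II-4×II-3: TT|Tt
⇒ T over [I-1,I-2,II-1,II-2,II-3,II-4,II-5,III-1,III-2,III-3]: 1059 consistent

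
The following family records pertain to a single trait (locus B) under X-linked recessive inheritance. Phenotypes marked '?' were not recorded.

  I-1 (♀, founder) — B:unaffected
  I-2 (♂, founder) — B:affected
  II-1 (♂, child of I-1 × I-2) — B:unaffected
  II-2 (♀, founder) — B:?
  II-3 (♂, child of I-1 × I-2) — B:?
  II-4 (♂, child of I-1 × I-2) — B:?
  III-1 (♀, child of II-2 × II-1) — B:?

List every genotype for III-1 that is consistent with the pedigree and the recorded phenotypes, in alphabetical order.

III-1 ∈ {X^BX^B, X^BX^b}

B/I-1 un ·: X^BX^B|X^BX^b
B/I-2 aff ·: X^bY
B/II-1 un I-1×I-2: X^BY
B/II-2 ? ·: X^BX^B|X^BX^b|X^bX^b
B/II-3 ? I-1×I-2: X^BY|X^bY
B/II-4 ? I-1×I-2: X^BY|X^bY
B/III-1 ? II-2×II-1: X^BX^B|X^BX^b
⇒ B over [I-1,I-2,II-1,II-2,II-3,II-4,III-1]: 20 consistent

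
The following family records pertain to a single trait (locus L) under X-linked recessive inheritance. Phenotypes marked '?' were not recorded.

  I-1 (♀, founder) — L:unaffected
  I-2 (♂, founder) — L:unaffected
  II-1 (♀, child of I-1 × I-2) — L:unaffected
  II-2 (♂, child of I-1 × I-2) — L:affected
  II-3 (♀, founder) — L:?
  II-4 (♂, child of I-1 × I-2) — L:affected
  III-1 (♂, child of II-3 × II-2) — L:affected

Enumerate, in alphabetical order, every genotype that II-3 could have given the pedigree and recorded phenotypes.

L/I-1 un ·: X^LX^l
L/I-2 un ·: X^LY
L/II-1 un I-1×I-2: X^LX^L|X^LX^l
L/II-2 aff I-1×I-2: X^lY
L/II-3 ? ·: X^LX^l|X^lX^l
L/II-4 aff I-1×I-2: X^lY
L/III-1 aff II-3×II-2: X^lY
⇒ L over [I-1,I-2,II-1,II-2,II-3,II-4,III-1]: 4 consistent

II-3 ∈ {X^LX^l, X^lX^l}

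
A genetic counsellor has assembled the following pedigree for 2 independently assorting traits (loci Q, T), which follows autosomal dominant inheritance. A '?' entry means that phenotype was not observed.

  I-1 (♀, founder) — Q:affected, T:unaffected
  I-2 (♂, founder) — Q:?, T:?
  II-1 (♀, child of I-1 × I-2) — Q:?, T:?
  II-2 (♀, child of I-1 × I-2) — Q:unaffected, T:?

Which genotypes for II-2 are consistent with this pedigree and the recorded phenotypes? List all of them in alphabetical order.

Q/I-1 aff ·: Qq
Q/I-2 ? ·: qq|Qq
Q/II-1 ? I-1×I-2: qq|Qq|QQ
Q/II-2 un I-1×I-2: qq
⇒ Q over [I-1,I-2,II-1,II-2]: 5 consistent
T/I-1 un ·: tt
T/I-2 ? ·: tt|Tt|TT
T/II-1 ? I-1×I-2: tt|Tt
T/II-2 ? I-1×I-2: tt|Tt
⇒ T over [I-1,I-2,II-1,II-2]: 6 consistent

II-2 ∈ {qq Tt, qq tt}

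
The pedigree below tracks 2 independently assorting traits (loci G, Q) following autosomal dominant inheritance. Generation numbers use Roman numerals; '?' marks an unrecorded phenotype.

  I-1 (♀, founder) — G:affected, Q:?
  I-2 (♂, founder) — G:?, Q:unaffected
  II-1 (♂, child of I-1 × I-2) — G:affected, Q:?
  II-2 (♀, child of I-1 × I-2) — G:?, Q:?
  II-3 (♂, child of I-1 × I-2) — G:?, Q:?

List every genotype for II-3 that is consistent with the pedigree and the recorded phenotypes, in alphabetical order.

II-3 ∈ {GG Qq, GG qq, Gg Qq, Gg qq, gg Qq, gg qq}

G/I-1 aff ·: Gg|GG
G/I-2 ? ·: gg|Gg|GG
G/II-1 aff I-1×I-2: Gg|GG
G/II-2 ? I-1×I-2: gg|Gg|GG
G/II-3 ? I-1×I-2: gg|Gg|GG
⇒ G over [I-1,I-2,II-1,II-2,II-3]: 40 consistent
Q/I-1 ? ·: qq|Qq|QQ
Q/I-2 un ·: qq
Q/II-1 ? I-1×I-2: qq|Qq
Q/II-2 ? I-1×I-2: qq|Qq
Q/II-3 ? I-1×I-2: qq|Qq
⇒ Q over [I-1,I-2,II-1,II-2,II-3]: 10 consistent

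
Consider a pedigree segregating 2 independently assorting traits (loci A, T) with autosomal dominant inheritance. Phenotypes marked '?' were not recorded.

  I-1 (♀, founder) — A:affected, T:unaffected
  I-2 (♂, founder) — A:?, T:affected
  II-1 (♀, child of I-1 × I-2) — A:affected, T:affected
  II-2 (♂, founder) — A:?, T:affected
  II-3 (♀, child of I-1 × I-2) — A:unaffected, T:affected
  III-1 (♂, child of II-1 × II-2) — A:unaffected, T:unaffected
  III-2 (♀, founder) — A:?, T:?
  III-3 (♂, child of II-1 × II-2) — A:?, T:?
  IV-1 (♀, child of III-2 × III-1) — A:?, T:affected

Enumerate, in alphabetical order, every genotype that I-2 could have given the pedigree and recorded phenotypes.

A/I-1 aff ·: Aa
A/I-2 ? ·: aa|Aa
A/II-1 aff I-1×I-2: Aa
A/II-2 ? ·: aa|Aa
A/II-3 un I-1×I-2: aa
A/III-1 un II-1×II-2: aa
A/III-2 ? ·: aa|Aa|AA
A/III-3 ? II-1×II-2: aa|Aa|AA
A/IV-1 ? III-2×III-1: aa|Aa
⇒ A over [I-1,I-2,II-1,II-2,II-3,III-1,III-2,III-3,IV-1]: 40 consistent
T/I-1 un ·: tt
T/I-2 aff ·: Tt|TT
T/II-1 aff I-1×I-2: Tt
T/II-2 aff ·: Tt
T/II-3 aff I-1×I-2: Tt
T/III-1 un II-1×II-2: tt
T/III-2 ? ·: Tt|TT
T/III-3 ? II-1×II-2: tt|Tt|TT
T/IV-1 aff III-2×III-1: Tt
⇒ T over [I-1,I-2,II-1,II-2,II-3,III-1,III-2,III-3,IV-1]: 12 consistent

I-2 ∈ {Aa TT, Aa Tt, aa TT, aa Tt}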